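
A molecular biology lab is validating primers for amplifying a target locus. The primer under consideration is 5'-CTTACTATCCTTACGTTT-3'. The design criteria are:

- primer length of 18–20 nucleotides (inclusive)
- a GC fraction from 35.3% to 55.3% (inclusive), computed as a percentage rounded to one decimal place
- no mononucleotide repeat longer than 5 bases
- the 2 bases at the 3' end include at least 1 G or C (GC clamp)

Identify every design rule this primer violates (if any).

Base counts: A=3, T=9, G=1, C=5 (length 18).
length: length 18 ✓
GC content: GC 6/18 = 33.3%, outside 35.3–55.3% ✗
homopolymer run: longest run = 3 ✓
GC clamp: 3' end TT has 0 G/C, need ≥1 ✗

Fails: GC content, GC clamp.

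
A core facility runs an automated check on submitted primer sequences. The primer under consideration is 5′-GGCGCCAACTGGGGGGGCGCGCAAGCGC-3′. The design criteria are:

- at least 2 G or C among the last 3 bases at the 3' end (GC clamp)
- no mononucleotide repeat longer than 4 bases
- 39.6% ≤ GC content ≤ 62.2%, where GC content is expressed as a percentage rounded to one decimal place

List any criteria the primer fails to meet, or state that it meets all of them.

Fails: homopolymer run, GC content.

Base counts: A=4, T=1, G=14, C=9 (length 28).
GC clamp: 3' end CGC has 3 G/C ✓
homopolymer run: longest run = 7, exceeds 4 ✗
GC content: GC 23/28 = 82.1%, outside 39.6–62.2% ✗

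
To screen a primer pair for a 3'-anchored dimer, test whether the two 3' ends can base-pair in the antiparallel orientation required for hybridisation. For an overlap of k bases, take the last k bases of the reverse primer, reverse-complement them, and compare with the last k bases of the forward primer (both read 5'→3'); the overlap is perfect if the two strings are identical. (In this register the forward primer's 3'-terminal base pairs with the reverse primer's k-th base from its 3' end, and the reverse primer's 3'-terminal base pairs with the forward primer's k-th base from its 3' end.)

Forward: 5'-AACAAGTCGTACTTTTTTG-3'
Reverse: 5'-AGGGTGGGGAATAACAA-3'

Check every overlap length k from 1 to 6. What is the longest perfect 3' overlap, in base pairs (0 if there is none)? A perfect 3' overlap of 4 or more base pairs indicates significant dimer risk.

Last 6 bases (5'→3') — forward …TTTTTG, reverse …TAACAA.
Reverse complement of the reverse primer's last 6 bases: TTGTTA; its first k bases are the reverse complement of the reverse primer's last k bases, so a perfect k-base overlap needs the forward primer's last k bases to equal them.
Comparing (forward last k vs required): k=1: G vs T ✗; k=2: TG vs TT ✗; k=3: TTG vs TTG ✓; k=4: TTTG vs TTGT ✗; k=5: TTTTG vs TTGTT ✗; k=6: TTTTTG vs TTGTTA ✗.
Only k = 3 is perfect, so the longest perfect 3' overlap is 3.

Longest perfect overlap: 3 complementary base pairs; below the dimer-risk threshold (threshold 4).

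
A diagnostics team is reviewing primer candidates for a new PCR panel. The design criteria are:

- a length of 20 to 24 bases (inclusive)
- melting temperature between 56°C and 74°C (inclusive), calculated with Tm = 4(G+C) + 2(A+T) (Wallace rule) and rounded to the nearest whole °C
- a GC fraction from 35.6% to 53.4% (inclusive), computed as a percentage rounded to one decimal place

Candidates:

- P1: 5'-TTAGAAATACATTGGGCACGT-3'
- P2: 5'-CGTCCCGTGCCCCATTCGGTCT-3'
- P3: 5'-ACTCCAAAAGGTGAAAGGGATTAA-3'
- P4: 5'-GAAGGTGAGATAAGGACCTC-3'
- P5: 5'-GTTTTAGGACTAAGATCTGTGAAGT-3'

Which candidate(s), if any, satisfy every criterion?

P1, P3 and P4.

P1 (21 nt, A=7 T=6 G=5 C=3): length 21 ✓; Tm = 2·13 + 4·8 = 58°C ✓; GC 8/21 = 38.1% ✓ — passes.
P2 (22 nt, A=1 T=6 G=5 C=10): length 22 ✓; Tm = 2·7 + 4·15 = 74°C ✓; GC 15/22 = 68.2%, outside 35.6–53.4% ✗ — fails.
P3 (24 nt, A=11 T=4 G=6 C=3): length 24 ✓; Tm = 2·15 + 4·9 = 66°C ✓; GC 9/24 = 37.5% ✓ — passes.
P4 (20 nt, A=7 T=3 G=7 C=3): length 20 ✓; Tm = 2·10 + 4·10 = 60°C ✓; GC 10/20 = 50.0% ✓ — passes.
P5 (25 nt, A=7 T=9 G=7 C=2): length 25, outside 20–24 ✗; Tm = 2·16 + 4·9 = 68°C ✓; GC 9/25 = 36.0% ✓ — fails.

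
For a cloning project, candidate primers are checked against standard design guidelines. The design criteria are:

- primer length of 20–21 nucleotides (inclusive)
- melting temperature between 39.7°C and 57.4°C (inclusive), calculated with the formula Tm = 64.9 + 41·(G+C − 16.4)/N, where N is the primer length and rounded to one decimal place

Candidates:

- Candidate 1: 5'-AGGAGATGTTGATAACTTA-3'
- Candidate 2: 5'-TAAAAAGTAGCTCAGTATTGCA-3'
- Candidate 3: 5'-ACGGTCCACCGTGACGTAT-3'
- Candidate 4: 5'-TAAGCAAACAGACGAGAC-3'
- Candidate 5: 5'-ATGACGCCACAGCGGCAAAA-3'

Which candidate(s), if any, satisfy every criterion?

Candidate 5 only.

Candidate 1 (19 nt, A=7 T=6 G=5 C=1): length 19, outside 20–21 ✗; Tm = 64.9 + 41·(6 − 16.4)/19 = 42.5°C ✓ — fails.
Candidate 2 (22 nt, A=9 T=6 G=4 C=3): length 22, outside 20–21 ✗; Tm = 64.9 + 41·(7 − 16.4)/22 = 47.4°C ✓ — fails.
Candidate 3 (19 nt, A=4 T=4 G=5 C=6): length 19, outside 20–21 ✗; Tm = 64.9 + 41·(11 − 16.4)/19 = 53.2°C ✓ — fails.
Candidate 4 (18 nt, A=9 T=1 G=4 C=4): length 18, outside 20–21 ✗; Tm = 64.9 + 41·(8 − 16.4)/18 = 45.8°C ✓ — fails.
Candidate 5 (20 nt, A=8 T=1 G=5 C=6): length 20 ✓; Tm = 64.9 + 41·(11 − 16.4)/20 = 53.8°C ✓ — passes.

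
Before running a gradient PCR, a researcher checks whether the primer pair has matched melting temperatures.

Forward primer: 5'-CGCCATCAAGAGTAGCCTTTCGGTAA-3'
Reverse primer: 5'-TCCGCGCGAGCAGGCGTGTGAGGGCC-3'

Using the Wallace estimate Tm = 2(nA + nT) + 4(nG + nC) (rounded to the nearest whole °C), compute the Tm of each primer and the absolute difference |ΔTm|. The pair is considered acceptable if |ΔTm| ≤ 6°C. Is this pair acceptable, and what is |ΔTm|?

|ΔTm| = 14°C; the pair is not acceptable.

Forward: A=7 T=6 G=6 C=7 → Tm = 2·13 + 4·13 = 78°C.
Reverse: A=3 T=3 G=12 C=8 → Tm = 2·6 + 4·20 = 92°C.
|ΔTm| = |78 − 92| = 14°C, > 6°C.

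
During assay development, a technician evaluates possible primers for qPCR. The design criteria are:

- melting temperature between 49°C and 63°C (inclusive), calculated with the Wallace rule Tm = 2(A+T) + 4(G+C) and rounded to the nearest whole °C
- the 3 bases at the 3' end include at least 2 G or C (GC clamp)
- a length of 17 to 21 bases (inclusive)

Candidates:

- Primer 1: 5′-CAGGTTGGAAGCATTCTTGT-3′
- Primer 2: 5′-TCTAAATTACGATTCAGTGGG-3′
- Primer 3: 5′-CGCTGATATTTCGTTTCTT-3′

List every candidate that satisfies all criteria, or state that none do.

Primer 1 (20 nt, A=4 T=7 G=6 C=3): Tm = 2·11 + 4·9 = 58°C ✓; 3' end TGT has 1 G/C, need ≥2 ✗; length 20 ✓ — fails.
Primer 2 (21 nt, A=6 T=7 G=5 C=3): Tm = 2·13 + 4·8 = 58°C ✓; 3' end GGG has 3 G/C ✓; length 21 ✓ — passes.
Primer 3 (19 nt, A=2 T=10 G=3 C=4): Tm = 2·12 + 4·7 = 52°C ✓; 3' end CTT has 1 G/C, need ≥2 ✗; length 19 ✓ — fails.

Primer 2 only.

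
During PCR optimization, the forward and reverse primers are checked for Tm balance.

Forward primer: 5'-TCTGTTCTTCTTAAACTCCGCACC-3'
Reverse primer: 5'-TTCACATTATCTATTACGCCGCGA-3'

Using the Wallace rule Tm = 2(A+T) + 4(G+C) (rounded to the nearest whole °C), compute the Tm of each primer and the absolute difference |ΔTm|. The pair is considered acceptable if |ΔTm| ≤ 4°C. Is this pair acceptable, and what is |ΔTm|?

|ΔTm| = 2°C; the pair is acceptable.

Forward: A=4 T=9 G=2 C=9 → Tm = 2·13 + 4·11 = 70°C.
Reverse: A=6 T=8 G=3 C=7 → Tm = 2·14 + 4·10 = 68°C.
|ΔTm| = |70 − 68| = 2°C, ≤ 4°C.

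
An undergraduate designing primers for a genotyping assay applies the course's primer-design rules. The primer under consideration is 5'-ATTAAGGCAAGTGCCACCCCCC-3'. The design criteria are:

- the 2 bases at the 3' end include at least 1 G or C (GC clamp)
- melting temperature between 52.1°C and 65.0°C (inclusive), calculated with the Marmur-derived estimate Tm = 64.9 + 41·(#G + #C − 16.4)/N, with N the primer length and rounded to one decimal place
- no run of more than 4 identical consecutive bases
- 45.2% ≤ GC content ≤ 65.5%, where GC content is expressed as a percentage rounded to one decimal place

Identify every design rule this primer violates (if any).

Fails: homopolymer run.

Base counts: A=6, T=3, G=4, C=9 (length 22).
GC clamp: 3' end CC has 2 G/C ✓
Tm: Tm = 64.9 + 41·(13 − 16.4)/22 = 58.6°C ✓
homopolymer run: longest run = 6, exceeds 4 ✗
GC content: GC 13/22 = 59.1% ✓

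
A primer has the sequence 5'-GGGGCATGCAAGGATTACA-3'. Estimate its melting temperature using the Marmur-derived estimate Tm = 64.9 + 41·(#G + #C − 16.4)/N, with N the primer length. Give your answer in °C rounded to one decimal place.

Base counts: A=6, T=3, G=7, C=3; G+C = 10, N = 19.
Tm = 64.9 + 41·(10 − 16.4)/19 = 64.9 + -262.40/19 = 51.1°C.

51.1°C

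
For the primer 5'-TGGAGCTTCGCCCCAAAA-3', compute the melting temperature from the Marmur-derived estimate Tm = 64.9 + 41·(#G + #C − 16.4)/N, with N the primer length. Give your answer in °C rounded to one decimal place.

Base counts: A=5, T=3, G=4, C=6; G+C = 10, N = 18.
Tm = 64.9 + 41·(10 − 16.4)/18 = 64.9 + -262.40/18 = 50.3°C.

50.3°C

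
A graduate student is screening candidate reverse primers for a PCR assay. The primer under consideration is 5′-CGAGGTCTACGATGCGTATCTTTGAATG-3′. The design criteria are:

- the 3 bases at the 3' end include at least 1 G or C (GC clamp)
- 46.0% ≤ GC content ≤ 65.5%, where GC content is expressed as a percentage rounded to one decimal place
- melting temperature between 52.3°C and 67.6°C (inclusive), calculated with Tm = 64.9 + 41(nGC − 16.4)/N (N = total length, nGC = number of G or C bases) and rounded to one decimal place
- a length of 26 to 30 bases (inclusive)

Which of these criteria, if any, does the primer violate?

Base counts: A=6, T=9, G=8, C=5 (length 28).
GC clamp: 3' end ATG has 1 G/C ✓
GC content: GC 13/28 = 46.4% ✓
Tm: Tm = 64.9 + 41·(13 − 16.4)/28 = 59.9°C ✓
length: length 28 ✓

Meets all criteria.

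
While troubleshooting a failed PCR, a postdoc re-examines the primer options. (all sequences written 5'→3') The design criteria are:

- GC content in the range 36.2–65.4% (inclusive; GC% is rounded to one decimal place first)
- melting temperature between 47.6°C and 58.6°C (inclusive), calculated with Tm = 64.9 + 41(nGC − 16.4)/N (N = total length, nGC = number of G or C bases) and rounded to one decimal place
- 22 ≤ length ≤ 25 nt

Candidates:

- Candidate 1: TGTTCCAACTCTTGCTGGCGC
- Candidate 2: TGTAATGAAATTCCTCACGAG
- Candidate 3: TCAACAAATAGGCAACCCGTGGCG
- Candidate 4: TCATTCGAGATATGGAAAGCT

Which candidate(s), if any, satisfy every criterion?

None of the candidates satisfy all criteria.

Candidate 1 (21 nt, A=2 T=7 G=5 C=7): GC 12/21 = 57.1% ✓; Tm = 64.9 + 41·(12 − 16.4)/21 = 56.3°C ✓; length 21, outside 22–25 ✗ — fails.
Candidate 2 (21 nt, A=7 T=6 G=4 C=4): GC 8/21 = 38.1% ✓; Tm = 64.9 + 41·(8 − 16.4)/21 = 48.5°C ✓; length 21, outside 22–25 ✗ — fails.
Candidate 3 (24 nt, A=8 T=3 G=6 C=7): GC 13/24 = 54.2% ✓; Tm = 64.9 + 41·(13 − 16.4)/24 = 59.1°C, outside 47.6–58.6°C ✗; length 24 ✓ — fails.
Candidate 4 (21 nt, A=7 T=6 G=5 C=3): GC 8/21 = 38.1% ✓; Tm = 64.9 + 41·(8 − 16.4)/21 = 48.5°C ✓; length 21, outside 22–25 ✗ — fails.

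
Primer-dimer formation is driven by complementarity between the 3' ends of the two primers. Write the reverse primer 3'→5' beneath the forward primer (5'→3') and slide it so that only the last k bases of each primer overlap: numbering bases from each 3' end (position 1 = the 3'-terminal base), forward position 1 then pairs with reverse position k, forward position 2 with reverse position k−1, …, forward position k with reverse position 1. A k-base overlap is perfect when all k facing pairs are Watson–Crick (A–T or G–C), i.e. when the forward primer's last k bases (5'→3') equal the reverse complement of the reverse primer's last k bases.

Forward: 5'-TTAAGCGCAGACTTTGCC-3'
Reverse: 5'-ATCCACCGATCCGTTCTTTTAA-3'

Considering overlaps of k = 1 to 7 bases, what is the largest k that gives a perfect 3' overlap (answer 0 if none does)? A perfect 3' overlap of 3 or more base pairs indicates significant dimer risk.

Longest perfect overlap: 0 complementary base pairs; below the dimer-risk threshold (threshold 3).

Last 7 bases (5'→3') — forward …CTTTGCC, reverse …CTTTTAA.
Reverse complement of the reverse primer's last 7 bases: TTAAAAG; its first k bases are the reverse complement of the reverse primer's last k bases, so a perfect k-base overlap needs the forward primer's last k bases to equal them.
Comparing (forward last k vs required): k=1: C vs T ✗; k=2: CC vs TT ✗; k=3: GCC vs TTA ✗; k=4: TGCC vs TTAA ✗; k=5: TTGCC vs TTAAA ✗; k=6: TTTGCC vs TTAAAA ✗; k=7: CTTTGCC vs TTAAAAG ✗.
No overlap length from 1 to 7 is perfect, so the longest perfect 3' overlap is 0.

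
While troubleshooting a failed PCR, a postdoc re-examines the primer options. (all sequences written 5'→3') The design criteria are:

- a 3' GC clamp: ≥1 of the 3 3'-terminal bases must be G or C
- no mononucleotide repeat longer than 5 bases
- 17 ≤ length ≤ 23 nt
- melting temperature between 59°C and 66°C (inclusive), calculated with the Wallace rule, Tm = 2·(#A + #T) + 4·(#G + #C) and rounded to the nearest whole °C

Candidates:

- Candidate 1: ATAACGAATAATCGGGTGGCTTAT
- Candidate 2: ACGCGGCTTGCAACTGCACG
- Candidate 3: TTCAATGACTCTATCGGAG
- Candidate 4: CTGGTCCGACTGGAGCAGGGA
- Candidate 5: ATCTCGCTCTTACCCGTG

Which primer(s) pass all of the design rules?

Candidate 1 (24 nt, A=8 T=7 G=6 C=3): 3' end TAT has 0 G/C, need ≥1 ✗; longest run = 3 ✓; length 24, outside 17–23 ✗; Tm = 2·15 + 4·9 = 66°C ✓ — fails.
Candidate 2 (20 nt, A=4 T=3 G=6 C=7): 3' end ACG has 2 G/C ✓; longest run = 2 ✓; length 20 ✓; Tm = 2·7 + 4·13 = 66°C ✓ — passes.
Candidate 3 (19 nt, A=5 T=6 G=4 C=4): 3' end GAG has 2 G/C ✓; longest run = 2 ✓; length 19 ✓; Tm = 2·11 + 4·8 = 54°C, outside 59–66°C ✗ — fails.
Candidate 4 (21 nt, A=4 T=3 G=9 C=5): 3' end GGA has 2 G/C ✓; longest run = 3 ✓; length 21 ✓; Tm = 2·7 + 4·14 = 70°C, outside 59–66°C ✗ — fails.
Candidate 5 (18 nt, A=2 T=6 G=3 C=7): 3' end GTG has 2 G/C ✓; longest run = 3 ✓; length 18 ✓; Tm = 2·8 + 4·10 = 56°C, outside 59–66°C ✗ — fails.

Candidate 2 only.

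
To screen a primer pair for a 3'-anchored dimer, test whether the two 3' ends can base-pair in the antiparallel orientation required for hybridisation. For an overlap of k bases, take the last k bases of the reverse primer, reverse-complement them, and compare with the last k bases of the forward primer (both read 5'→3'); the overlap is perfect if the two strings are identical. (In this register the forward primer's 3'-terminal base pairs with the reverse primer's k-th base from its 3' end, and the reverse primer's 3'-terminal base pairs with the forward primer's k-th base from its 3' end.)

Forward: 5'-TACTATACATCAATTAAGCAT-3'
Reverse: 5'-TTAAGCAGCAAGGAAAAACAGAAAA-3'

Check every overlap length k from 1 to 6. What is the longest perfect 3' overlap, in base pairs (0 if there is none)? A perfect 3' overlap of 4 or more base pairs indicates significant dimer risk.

Last 6 bases (5'→3') — forward …AAGCAT, reverse …AGAAAA.
Reverse complement of the reverse primer's last 6 bases: TTTTCT; its first k bases are the reverse complement of the reverse primer's last k bases, so a perfect k-base overlap needs the forward primer's last k bases to equal them.
Comparing (forward last k vs required): k=1: T vs T ✓; k=2: AT vs TT ✗; k=3: CAT vs TTT ✗; k=4: GCAT vs TTTT ✗; k=5: AGCAT vs TTTTC ✗; k=6: AAGCAT vs TTTTCT ✗.
Only k = 1 is perfect, so the longest perfect 3' overlap is 1.

Longest perfect overlap: 1 complementary base pair; below the dimer-risk threshold (threshold 4).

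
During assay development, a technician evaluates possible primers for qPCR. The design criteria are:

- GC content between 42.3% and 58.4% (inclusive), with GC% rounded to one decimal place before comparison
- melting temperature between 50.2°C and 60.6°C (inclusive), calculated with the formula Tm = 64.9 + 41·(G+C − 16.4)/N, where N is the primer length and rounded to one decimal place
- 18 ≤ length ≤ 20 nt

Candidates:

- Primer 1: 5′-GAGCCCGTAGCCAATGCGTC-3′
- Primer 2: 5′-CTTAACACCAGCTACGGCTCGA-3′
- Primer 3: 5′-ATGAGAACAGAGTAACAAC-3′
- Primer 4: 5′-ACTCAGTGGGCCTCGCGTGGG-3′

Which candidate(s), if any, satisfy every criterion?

None of the candidates satisfy all criteria.

Primer 1 (20 nt, A=4 T=3 G=6 C=7): GC 13/20 = 65.0%, outside 42.3–58.4% ✗; Tm = 64.9 + 41·(13 − 16.4)/20 = 57.9°C ✓; length 20 ✓ — fails.
Primer 2 (22 nt, A=6 T=4 G=4 C=8): GC 12/22 = 54.5% ✓; Tm = 64.9 + 41·(12 − 16.4)/22 = 56.7°C ✓; length 22, outside 18–20 ✗ — fails.
Primer 3 (19 nt, A=10 T=2 G=4 C=3): GC 7/19 = 36.8%, outside 42.3–58.4% ✗; Tm = 64.9 + 41·(7 − 16.4)/19 = 44.6°C, outside 50.2–60.6°C ✗; length 19 ✓ — fails.
Primer 4 (21 nt, A=2 T=4 G=9 C=6): GC 15/21 = 71.4%, outside 42.3–58.4% ✗; Tm = 64.9 + 41·(15 − 16.4)/21 = 62.2°C, outside 50.2–60.6°C ✗; length 21, outside 18–20 ✗ — fails.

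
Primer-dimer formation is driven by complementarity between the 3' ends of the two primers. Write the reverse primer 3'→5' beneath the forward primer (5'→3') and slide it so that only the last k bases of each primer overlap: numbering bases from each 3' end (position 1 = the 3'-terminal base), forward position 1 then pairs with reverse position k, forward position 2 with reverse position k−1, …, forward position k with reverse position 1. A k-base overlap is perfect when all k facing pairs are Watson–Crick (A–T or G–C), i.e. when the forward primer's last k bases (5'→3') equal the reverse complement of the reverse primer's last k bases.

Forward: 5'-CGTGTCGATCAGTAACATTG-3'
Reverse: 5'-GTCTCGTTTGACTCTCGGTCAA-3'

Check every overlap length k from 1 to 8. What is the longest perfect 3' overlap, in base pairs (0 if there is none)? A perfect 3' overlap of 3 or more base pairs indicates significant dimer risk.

Longest perfect overlap: 3 complementary base pairs; significant dimer risk (threshold 3).

Last 8 bases (5'→3') — forward …TAACATTG, reverse …TCGGTCAA.
Reverse complement of the reverse primer's last 8 bases: TTGACCGA; its first k bases are the reverse complement of the reverse primer's last k bases, so a perfect k-base overlap needs the forward primer's last k bases to equal them.
Comparing (forward last k vs required): k=1: G vs T ✗; k=2: TG vs TT ✗; k=3: TTG vs TTG ✓; k=4: ATTG vs TTGA ✗; k=5: CATTG vs TTGAC ✗; k=6: ACATTG vs TTGACC ✗; k=7: AACATTG vs TTGACCG ✗; k=8: TAACATTG vs TTGACCGA ✗.
Only k = 3 is perfect, so the longest perfect 3' overlap is 3.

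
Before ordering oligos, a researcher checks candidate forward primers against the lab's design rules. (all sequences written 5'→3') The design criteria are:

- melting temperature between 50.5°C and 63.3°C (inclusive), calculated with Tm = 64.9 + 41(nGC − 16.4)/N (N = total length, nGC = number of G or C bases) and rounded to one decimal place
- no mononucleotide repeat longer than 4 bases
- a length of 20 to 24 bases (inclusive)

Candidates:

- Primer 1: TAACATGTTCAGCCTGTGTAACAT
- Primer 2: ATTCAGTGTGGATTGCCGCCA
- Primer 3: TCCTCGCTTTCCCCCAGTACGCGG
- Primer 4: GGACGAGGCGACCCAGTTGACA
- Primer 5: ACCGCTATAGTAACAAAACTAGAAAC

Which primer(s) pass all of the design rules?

Primer 1, Primer 2 and Primer 4.

Primer 1 (24 nt, A=7 T=8 G=4 C=5): Tm = 64.9 + 41·(9 − 16.4)/24 = 52.3°C ✓; longest run = 2 ✓; length 24 ✓ — passes.
Primer 2 (21 nt, A=4 T=6 G=6 C=5): Tm = 64.9 + 41·(11 − 16.4)/21 = 54.4°C ✓; longest run = 2 ✓; length 21 ✓ — passes.
Primer 3 (24 nt, A=2 T=6 G=5 C=11): Tm = 64.9 + 41·(16 − 16.4)/24 = 64.2°C, outside 50.5–63.3°C ✗; longest run = 5, exceeds 4 ✗; length 24 ✓ — fails.
Primer 4 (22 nt, A=6 T=2 G=8 C=6): Tm = 64.9 + 41·(14 − 16.4)/22 = 60.4°C ✓; longest run = 3 ✓; length 22 ✓ — passes.
Primer 5 (26 nt, A=13 T=4 G=3 C=6): Tm = 64.9 + 41·(9 − 16.4)/26 = 53.2°C ✓; longest run = 4 ✓; length 26, outside 20–24 ✗ — fails.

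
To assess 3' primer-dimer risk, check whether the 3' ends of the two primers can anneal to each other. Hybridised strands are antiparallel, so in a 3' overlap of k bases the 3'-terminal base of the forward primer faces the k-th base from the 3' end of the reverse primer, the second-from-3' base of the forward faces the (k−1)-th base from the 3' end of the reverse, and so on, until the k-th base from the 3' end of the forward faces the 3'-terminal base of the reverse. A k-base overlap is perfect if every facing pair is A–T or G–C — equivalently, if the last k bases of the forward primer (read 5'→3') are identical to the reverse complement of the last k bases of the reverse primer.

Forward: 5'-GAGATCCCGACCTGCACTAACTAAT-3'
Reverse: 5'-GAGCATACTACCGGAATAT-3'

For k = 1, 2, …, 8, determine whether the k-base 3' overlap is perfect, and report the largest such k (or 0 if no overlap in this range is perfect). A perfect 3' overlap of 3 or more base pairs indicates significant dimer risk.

Last 8 bases (5'→3') — forward …TAACTAAT, reverse …CGGAATAT.
Reverse complement of the reverse primer's last 8 bases: ATATTCCG; its first k bases are the reverse complement of the reverse primer's last k bases, so a perfect k-base overlap needs the forward primer's last k bases to equal them.
Comparing (forward last k vs required): k=1: T vs A ✗; k=2: AT vs AT ✓; k=3: AAT vs ATA ✗; k=4: TAAT vs ATAT ✗; k=5: CTAAT vs ATATT ✗; k=6: ACTAAT vs ATATTC ✗; k=7: AACTAAT vs ATATTCC ✗; k=8: TAACTAAT vs ATATTCCG ✗.
Only k = 2 is perfect, so the longest perfect 3' overlap is 2.

Longest perfect overlap: 2 complementary base pairs; below the dimer-risk threshold (threshold 3).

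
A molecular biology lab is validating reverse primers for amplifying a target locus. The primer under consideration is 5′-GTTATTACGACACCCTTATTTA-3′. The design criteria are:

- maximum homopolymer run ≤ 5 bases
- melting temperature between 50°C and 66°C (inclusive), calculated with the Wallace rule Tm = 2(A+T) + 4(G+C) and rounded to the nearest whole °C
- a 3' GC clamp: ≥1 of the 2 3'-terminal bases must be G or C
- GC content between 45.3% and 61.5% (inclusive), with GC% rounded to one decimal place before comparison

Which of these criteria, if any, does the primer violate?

Base counts: A=6, T=9, G=2, C=5 (length 22).
homopolymer run: longest run = 3 ✓
Tm: Tm = 2·15 + 4·7 = 58°C ✓
GC clamp: 3' end TA has 0 G/C, need ≥1 ✗
GC content: GC 7/22 = 31.8%, outside 45.3–61.5% ✗

Fails: GC clamp, GC content.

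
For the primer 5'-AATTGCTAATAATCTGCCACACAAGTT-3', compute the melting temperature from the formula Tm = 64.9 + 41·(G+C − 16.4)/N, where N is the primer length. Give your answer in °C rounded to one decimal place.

53.7°C

Base counts: A=10, T=8, G=3, C=6; G+C = 9, N = 27.
Tm = 64.9 + 41·(9 − 16.4)/27 = 64.9 + -303.40/27 = 53.7°C.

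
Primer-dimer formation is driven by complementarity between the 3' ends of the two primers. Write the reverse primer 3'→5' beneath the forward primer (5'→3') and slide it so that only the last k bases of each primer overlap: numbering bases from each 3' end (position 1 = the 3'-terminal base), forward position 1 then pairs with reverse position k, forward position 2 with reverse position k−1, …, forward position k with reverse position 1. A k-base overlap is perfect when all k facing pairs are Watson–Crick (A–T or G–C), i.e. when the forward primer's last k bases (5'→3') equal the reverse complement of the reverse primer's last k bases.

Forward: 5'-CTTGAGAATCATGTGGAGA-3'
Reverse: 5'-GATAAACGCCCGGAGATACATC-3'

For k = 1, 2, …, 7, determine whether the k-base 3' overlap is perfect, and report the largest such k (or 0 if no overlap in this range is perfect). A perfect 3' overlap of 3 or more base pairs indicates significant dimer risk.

Last 7 bases (5'→3') — forward …GTGGAGA, reverse …ATACATC.
Reverse complement of the reverse primer's last 7 bases: GATGTAT; its first k bases are the reverse complement of the reverse primer's last k bases, so a perfect k-base overlap needs the forward primer's last k bases to equal them.
Comparing (forward last k vs required): k=1: A vs G ✗; k=2: GA vs GA ✓; k=3: AGA vs GAT ✗; k=4: GAGA vs GATG ✗; k=5: GGAGA vs GATGT ✗; k=6: TGGAGA vs GATGTA ✗; k=7: GTGGAGA vs GATGTAT ✗.
Only k = 2 is perfect, so the longest perfect 3' overlap is 2.

Longest perfect overlap: 2 complementary base pairs; below the dimer-risk threshold (threshold 3).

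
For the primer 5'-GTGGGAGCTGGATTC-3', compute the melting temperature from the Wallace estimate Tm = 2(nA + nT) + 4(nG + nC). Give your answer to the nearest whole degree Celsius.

48°C

Base counts: A=2, T=4, G=7, C=2 (length 15).
Tm = 2·(2+4) + 4·(7+2) = 2·6 + 4·9 = 12 + 36 = 48°C.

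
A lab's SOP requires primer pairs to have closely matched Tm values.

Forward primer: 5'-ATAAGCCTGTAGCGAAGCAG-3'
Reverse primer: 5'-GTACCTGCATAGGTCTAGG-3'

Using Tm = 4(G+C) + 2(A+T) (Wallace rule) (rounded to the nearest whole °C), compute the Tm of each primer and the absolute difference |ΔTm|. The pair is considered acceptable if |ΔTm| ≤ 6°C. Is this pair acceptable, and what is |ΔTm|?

Forward: A=7 T=3 G=6 C=4 → Tm = 2·10 + 4·10 = 60°C.
Reverse: A=4 T=5 G=6 C=4 → Tm = 2·9 + 4·10 = 58°C.
|ΔTm| = |60 − 58| = 2°C, ≤ 6°C.

|ΔTm| = 2°C; the pair is acceptable.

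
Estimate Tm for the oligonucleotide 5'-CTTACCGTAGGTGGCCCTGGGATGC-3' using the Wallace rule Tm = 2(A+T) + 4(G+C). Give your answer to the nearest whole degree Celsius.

Base counts: A=3, T=6, G=9, C=7 (length 25).
Tm = 2·(3+6) + 4·(9+7) = 2·9 + 4·16 = 18 + 64 = 82°C.

82°C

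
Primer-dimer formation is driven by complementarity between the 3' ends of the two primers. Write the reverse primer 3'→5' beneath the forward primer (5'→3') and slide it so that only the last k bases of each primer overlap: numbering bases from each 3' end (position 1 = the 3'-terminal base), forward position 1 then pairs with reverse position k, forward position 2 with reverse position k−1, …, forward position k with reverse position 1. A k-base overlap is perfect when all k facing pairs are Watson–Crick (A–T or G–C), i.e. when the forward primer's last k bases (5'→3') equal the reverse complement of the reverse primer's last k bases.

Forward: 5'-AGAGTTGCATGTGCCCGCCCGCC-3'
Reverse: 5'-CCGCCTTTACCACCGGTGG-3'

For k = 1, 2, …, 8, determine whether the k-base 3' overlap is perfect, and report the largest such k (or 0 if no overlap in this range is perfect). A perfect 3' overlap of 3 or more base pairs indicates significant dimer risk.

Last 8 bases (5'→3') — forward …CGCCCGCC, reverse …ACCGGTGG.
Reverse complement of the reverse primer's last 8 bases: CCACCGGT; its first k bases are the reverse complement of the reverse primer's last k bases, so a perfect k-base overlap needs the forward primer's last k bases to equal them.
Comparing (forward last k vs required): k=1: C vs C ✓; k=2: CC vs CC ✓; k=3: GCC vs CCA ✗; k=4: CGCC vs CCAC ✗; k=5: CCGCC vs CCACC ✗; k=6: CCCGCC vs CCACCG ✗; k=7: GCCCGCC vs CCACCGG ✗; k=8: CGCCCGCC vs CCACCGGT ✗.
Perfect overlaps at k = 1, 2; the largest is 2.

Longest perfect overlap: 2 complementary base pairs; below the dimer-risk threshold (threshold 3).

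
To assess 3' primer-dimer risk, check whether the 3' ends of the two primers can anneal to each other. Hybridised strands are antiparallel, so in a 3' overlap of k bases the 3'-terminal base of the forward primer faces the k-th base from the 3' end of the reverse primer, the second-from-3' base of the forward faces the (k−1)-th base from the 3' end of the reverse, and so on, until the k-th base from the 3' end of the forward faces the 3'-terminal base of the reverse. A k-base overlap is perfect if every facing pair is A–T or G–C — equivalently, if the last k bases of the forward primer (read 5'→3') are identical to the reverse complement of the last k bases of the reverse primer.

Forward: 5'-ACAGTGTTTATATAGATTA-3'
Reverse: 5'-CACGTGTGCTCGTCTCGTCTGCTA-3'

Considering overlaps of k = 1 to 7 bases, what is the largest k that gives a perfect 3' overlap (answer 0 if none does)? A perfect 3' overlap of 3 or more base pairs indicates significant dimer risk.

Longest perfect overlap: 2 complementary base pairs; below the dimer-risk threshold (threshold 3).

Last 7 bases (5'→3') — forward …TAGATTA, reverse …TCTGCTA.
Reverse complement of the reverse primer's last 7 bases: TAGCAGA; its first k bases are the reverse complement of the reverse primer's last k bases, so a perfect k-base overlap needs the forward primer's last k bases to equal them.
Comparing (forward last k vs required): k=1: A vs T ✗; k=2: TA vs TA ✓; k=3: TTA vs TAG ✗; k=4: ATTA vs TAGC ✗; k=5: GATTA vs TAGCA ✗; k=6: AGATTA vs TAGCAG ✗; k=7: TAGATTA vs TAGCAGA ✗.
Only k = 2 is perfect, so the longest perfect 3' overlap is 2.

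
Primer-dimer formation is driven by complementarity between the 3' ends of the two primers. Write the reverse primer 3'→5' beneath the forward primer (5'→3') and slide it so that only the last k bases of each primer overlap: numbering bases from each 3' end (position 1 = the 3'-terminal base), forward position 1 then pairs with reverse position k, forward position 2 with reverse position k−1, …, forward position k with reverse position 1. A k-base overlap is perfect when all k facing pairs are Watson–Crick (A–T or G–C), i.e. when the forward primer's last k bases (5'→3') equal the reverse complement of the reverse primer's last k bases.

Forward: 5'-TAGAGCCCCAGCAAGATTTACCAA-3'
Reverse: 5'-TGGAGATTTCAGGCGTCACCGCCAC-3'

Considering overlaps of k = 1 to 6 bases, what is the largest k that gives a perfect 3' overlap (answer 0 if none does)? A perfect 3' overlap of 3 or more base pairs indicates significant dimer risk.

Last 6 bases (5'→3') — forward …TACCAA, reverse …CGCCAC.
Reverse complement of the reverse primer's last 6 bases: GTGGCG; its first k bases are the reverse complement of the reverse primer's last k bases, so a perfect k-base overlap needs the forward primer's last k bases to equal them.
Comparing (forward last k vs required): k=1: A vs G ✗; k=2: AA vs GT ✗; k=3: CAA vs GTG ✗; k=4: CCAA vs GTGG ✗; k=5: ACCAA vs GTGGC ✗; k=6: TACCAA vs GTGGCG ✗.
No overlap length from 1 to 6 is perfect, so the longest perfect 3' overlap is 0.

Longest perfect overlap: 0 complementary base pairs; below the dimer-risk threshold (threshold 3).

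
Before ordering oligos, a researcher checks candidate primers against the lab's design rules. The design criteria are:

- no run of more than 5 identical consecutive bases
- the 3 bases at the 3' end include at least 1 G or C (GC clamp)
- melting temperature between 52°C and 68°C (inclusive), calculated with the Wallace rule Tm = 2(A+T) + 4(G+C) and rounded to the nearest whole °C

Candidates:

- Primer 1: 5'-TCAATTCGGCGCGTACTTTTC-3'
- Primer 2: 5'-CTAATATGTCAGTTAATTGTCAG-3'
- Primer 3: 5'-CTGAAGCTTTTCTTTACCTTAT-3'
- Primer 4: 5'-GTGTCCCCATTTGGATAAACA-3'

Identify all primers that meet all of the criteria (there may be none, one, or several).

Primer 1, Primer 2 and Primer 4.

Primer 1 (21 nt, A=3 T=8 G=4 C=6): longest run = 4 ✓; 3' end TTC has 1 G/C ✓; Tm = 2·11 + 4·10 = 62°C ✓ — passes.
Primer 2 (23 nt, A=7 T=9 G=4 C=3): longest run = 2 ✓; 3' end CAG has 2 G/C ✓; Tm = 2·16 + 4·7 = 60°C ✓ — passes.
Primer 3 (22 nt, A=4 T=11 G=2 C=5): longest run = 4 ✓; 3' end TAT has 0 G/C, need ≥1 ✗; Tm = 2·15 + 4·7 = 58°C ✓ — fails.
Primer 4 (21 nt, A=6 T=6 G=4 C=5): longest run = 4 ✓; 3' end ACA has 1 G/C ✓; Tm = 2·12 + 4·9 = 60°C ✓ — passes.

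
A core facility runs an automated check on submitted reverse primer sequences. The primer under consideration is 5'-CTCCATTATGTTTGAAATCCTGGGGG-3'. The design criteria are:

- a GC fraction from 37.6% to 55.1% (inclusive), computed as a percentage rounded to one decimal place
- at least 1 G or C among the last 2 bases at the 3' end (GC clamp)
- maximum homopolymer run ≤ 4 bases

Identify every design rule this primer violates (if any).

Fails: homopolymer run.

Base counts: A=5, T=9, G=7, C=5 (length 26).
GC content: GC 12/26 = 46.2% ✓
GC clamp: 3' end GG has 2 G/C ✓
homopolymer run: longest run = 5, exceeds 4 ✗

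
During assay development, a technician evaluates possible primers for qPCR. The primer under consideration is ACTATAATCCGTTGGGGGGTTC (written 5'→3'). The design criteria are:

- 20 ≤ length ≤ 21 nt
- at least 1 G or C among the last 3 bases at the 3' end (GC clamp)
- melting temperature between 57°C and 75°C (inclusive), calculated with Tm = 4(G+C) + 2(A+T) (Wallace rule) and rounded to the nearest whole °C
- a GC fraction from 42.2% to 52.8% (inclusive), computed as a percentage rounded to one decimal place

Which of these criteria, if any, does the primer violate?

Base counts: A=4, T=7, G=7, C=4 (length 22).
length: length 22, outside 20–21 ✗
GC clamp: 3' end TTC has 1 G/C ✓
Tm: Tm = 2·11 + 4·11 = 66°C ✓
GC content: GC 11/22 = 50.0% ✓

Fails: length.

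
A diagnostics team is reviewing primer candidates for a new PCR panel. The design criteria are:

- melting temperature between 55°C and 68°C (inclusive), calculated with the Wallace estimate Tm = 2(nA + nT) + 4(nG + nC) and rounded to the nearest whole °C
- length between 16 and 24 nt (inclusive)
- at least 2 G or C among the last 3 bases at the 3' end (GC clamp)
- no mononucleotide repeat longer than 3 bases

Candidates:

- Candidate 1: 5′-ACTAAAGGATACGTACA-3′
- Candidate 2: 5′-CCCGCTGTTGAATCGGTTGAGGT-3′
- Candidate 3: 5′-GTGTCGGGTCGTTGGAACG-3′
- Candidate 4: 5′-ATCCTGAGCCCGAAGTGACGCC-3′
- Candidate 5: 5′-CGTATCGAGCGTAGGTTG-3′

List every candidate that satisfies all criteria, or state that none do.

Candidate 3 only.

Candidate 1 (17 nt, A=8 T=3 G=3 C=3): Tm = 2·11 + 4·6 = 46°C, outside 55–68°C ✗; length 17 ✓; 3' end ACA has 1 G/C, need ≥2 ✗; longest run = 3 ✓ — fails.
Candidate 2 (23 nt, A=3 T=7 G=8 C=5): Tm = 2·10 + 4·13 = 72°C, outside 55–68°C ✗; length 23 ✓; 3' end GGT has 2 G/C ✓; longest run = 3 ✓ — fails.
Candidate 3 (19 nt, A=2 T=5 G=9 C=3): Tm = 2·7 + 4·12 = 62°C ✓; length 19 ✓; 3' end ACG has 2 G/C ✓; longest run = 3 ✓ — passes.
Candidate 4 (22 nt, A=5 T=3 G=6 C=8): Tm = 2·8 + 4·14 = 72°C, outside 55–68°C ✗; length 22 ✓; 3' end GCC has 3 G/C ✓; longest run = 3 ✓ — fails.
Candidate 5 (18 nt, A=3 T=5 G=7 C=3): Tm = 2·8 + 4·10 = 56°C ✓; length 18 ✓; 3' end TTG has 1 G/C, need ≥2 ✗; longest run = 2 ✓ — fails.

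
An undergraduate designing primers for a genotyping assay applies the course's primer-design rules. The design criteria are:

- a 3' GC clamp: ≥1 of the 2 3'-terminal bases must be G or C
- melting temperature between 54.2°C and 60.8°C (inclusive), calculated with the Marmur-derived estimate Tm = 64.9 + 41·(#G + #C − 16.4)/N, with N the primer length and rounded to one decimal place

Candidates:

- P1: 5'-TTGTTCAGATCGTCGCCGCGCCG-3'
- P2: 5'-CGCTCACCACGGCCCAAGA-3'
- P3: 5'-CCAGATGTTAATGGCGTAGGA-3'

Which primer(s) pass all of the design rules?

P1 (23 nt, A=2 T=6 G=7 C=8): 3' end CG has 2 G/C ✓; Tm = 64.9 + 41·(15 − 16.4)/23 = 62.4°C, outside 54.2–60.8°C ✗ — fails.
P2 (19 nt, A=5 T=1 G=4 C=9): 3' end GA has 1 G/C ✓; Tm = 64.9 + 41·(13 − 16.4)/19 = 57.6°C ✓ — passes.
P3 (21 nt, A=6 T=5 G=7 C=3): 3' end GA has 1 G/C ✓; Tm = 64.9 + 41·(10 − 16.4)/21 = 52.4°C, outside 54.2–60.8°C ✗ — fails.

P2 only.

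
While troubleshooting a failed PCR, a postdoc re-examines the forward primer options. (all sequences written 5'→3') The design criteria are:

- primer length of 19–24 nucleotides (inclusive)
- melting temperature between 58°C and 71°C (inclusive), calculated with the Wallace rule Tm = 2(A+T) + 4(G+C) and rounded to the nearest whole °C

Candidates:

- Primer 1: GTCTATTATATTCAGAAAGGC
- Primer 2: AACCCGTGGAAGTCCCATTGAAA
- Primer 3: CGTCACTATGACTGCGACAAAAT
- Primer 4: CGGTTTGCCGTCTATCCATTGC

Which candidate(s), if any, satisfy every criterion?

Primer 1 (21 nt, A=7 T=7 G=4 C=3): length 21 ✓; Tm = 2·14 + 4·7 = 56°C, outside 58–71°C ✗ — fails.
Primer 2 (23 nt, A=8 T=4 G=5 C=6): length 23 ✓; Tm = 2·12 + 4·11 = 68°C ✓ — passes.
Primer 3 (23 nt, A=8 T=5 G=4 C=6): length 23 ✓; Tm = 2·13 + 4·10 = 66°C ✓ — passes.
Primer 4 (22 nt, A=2 T=8 G=5 C=7): length 22 ✓; Tm = 2·10 + 4·12 = 68°C ✓ — passes.

Primer 2, Primer 3 and Primer 4.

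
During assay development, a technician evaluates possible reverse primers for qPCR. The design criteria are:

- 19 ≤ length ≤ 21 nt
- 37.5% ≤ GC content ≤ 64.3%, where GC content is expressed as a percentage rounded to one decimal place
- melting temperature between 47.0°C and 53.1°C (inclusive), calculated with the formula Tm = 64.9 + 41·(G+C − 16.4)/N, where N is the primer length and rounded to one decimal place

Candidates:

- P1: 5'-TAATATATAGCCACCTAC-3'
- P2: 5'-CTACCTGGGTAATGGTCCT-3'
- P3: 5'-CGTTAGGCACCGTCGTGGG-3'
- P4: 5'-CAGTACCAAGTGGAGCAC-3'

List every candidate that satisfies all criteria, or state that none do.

P1 (18 nt, A=7 T=5 G=1 C=5): length 18, outside 19–21 ✗; GC 6/18 = 33.3%, outside 37.5–64.3% ✗; Tm = 64.9 + 41·(6 − 16.4)/18 = 41.2°C, outside 47.0–53.1°C ✗ — fails.
P2 (19 nt, A=3 T=6 G=5 C=5): length 19 ✓; GC 10/19 = 52.6% ✓; Tm = 64.9 + 41·(10 − 16.4)/19 = 51.1°C ✓ — passes.
P3 (19 nt, A=2 T=4 G=8 C=5): length 19 ✓; GC 13/19 = 68.4%, outside 37.5–64.3% ✗; Tm = 64.9 + 41·(13 − 16.4)/19 = 57.6°C, outside 47.0–53.1°C ✗ — fails.
P4 (18 nt, A=6 T=2 G=5 C=5): length 18, outside 19–21 ✗; GC 10/18 = 55.6% ✓; Tm = 64.9 + 41·(10 − 16.4)/18 = 50.3°C ✓ — fails.

P2 only.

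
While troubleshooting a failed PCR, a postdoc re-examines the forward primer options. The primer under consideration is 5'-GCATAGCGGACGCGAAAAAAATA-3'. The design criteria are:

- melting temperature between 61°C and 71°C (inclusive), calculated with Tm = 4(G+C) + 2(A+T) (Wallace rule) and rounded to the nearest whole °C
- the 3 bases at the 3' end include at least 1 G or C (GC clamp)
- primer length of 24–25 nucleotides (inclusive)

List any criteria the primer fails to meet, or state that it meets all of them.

Fails: GC clamp, length.

Base counts: A=11, T=2, G=6, C=4 (length 23).
Tm: Tm = 2·13 + 4·10 = 66°C ✓
GC clamp: 3' end ATA has 0 G/C, need ≥1 ✗
length: length 23, outside 24–25 ✗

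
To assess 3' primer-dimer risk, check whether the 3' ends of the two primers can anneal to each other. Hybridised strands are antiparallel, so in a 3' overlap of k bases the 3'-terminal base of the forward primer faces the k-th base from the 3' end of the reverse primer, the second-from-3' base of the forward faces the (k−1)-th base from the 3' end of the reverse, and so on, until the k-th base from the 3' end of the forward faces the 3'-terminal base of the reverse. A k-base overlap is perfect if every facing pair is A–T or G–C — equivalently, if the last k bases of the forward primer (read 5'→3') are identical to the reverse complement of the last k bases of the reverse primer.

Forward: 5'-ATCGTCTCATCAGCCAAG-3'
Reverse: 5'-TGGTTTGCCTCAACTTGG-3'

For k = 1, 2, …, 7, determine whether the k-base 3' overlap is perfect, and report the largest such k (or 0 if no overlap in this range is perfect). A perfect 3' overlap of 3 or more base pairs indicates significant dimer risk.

Last 7 bases (5'→3') — forward …AGCCAAG, reverse …AACTTGG.
Reverse complement of the reverse primer's last 7 bases: CCAAGTT; its first k bases are the reverse complement of the reverse primer's last k bases, so a perfect k-base overlap needs the forward primer's last k bases to equal them.
Comparing (forward last k vs required): k=1: G vs C ✗; k=2: AG vs CC ✗; k=3: AAG vs CCA ✗; k=4: CAAG vs CCAA ✗; k=5: CCAAG vs CCAAG ✓; k=6: GCCAAG vs CCAAGT ✗; k=7: AGCCAAG vs CCAAGTT ✗.
Only k = 5 is perfect, so the longest perfect 3' overlap is 5.

Longest perfect overlap: 5 complementary base pairs; significant dimer risk (threshold 3).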